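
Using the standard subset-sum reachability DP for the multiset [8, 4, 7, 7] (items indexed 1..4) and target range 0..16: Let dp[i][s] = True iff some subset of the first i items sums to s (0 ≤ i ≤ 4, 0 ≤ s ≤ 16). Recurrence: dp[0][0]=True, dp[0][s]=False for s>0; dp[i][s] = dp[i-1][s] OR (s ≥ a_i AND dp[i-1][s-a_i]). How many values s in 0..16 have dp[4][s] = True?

8

i\s   0   1   2   3   4   5   6   7   8   9  10  11  12  13  14  15  16
  0   T   F   F   F   F   F   F   F   F   F   F   F   F   F   F   F   F
  1   T   F   F   F   F   F   F   F   T   F   F   F   F   F   F   F   F
  2   T   F   F   F   T   F   F   F   T   F   F   F   T   F   F   F   F
  3   T   F   F   F   T   F   F   T   T   F   F   T   T   F   F   T   F
  4   T   F   F   F   T   F   F   T   T   F   F   T   T   F   T   T   F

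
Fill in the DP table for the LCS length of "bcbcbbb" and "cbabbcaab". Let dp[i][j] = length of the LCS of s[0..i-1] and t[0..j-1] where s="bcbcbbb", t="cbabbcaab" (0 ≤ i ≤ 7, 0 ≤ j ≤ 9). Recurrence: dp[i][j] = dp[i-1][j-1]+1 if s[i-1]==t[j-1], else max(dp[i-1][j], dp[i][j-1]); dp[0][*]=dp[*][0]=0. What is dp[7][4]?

   ''  c  b  a  b  b  c  a  a  b
''  0  0  0  0  0  0  0  0  0  0
 b  0  0  1  1  1  1  1  1  1  1
 c  0  1  1  1  1  1  2  2  2  2
 b  0  1  2  2  2  2  2  2  2  3
 c  0  1  2  2  2  2  3  3  3  3
 b  0  1  2  2  3  3  3  3  3  4
 b  0  1  2  2  3  4  4  4  4  4
 b  0  1  2  2  3  4  4  4  4  5

3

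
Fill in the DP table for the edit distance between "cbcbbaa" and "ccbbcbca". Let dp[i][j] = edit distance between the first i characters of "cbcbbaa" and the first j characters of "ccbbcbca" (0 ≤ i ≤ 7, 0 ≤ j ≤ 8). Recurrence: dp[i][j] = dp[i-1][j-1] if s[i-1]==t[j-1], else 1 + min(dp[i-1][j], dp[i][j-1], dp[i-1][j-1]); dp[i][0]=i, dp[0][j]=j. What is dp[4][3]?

1

   ''  c  c  b  b  c  b  c  a
''  0  1  2  3  4  5  6  7  8
 c  1  0  1  2  3  4  5  6  7
 b  2  1  1  1  2  3  4  5  6
 c  3  2  1  2  2  2  3  4  5
 b  4  3  2  1  2  3  2  3  4
 b  5  4  3  2  1  2  3  3  4
 a  6  5  4  3  2  2  3  4  3
 a  7  6  5  4  3  3  3  4  4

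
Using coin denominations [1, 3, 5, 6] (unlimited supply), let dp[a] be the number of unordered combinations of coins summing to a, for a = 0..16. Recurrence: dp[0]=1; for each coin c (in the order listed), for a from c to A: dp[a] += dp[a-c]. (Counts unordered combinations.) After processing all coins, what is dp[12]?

14

after  coin     0     1     2     3     4     5     6     7     8     9    10    11    12    13    14    15    16
          1     1     1     1     1     1     1     1     1     1     1     1     1     1     1     1     1     1
          3     1     1     1     2     2     2     3     3     3     4     4     4     5     5     5     6     6
          5     1     1     1     2     2     3     4     4     5     6     7     8     9    10    11    13    14
          6     1     1     1     2     2     3     5     5     6     8     9    11    14    15    17    21    23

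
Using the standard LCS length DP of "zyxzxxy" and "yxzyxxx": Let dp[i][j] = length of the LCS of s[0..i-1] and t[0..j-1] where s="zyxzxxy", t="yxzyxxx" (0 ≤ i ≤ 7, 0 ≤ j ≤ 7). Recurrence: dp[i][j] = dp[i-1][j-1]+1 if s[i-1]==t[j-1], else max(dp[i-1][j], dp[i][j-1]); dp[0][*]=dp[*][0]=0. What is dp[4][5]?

3

   ''  y  x  z  y  x  x  x
''  0  0  0  0  0  0  0  0
 z  0  0  0  1  1  1  1  1
 y  0  1  1  1  2  2  2  2
 x  0  1  2  2  2  3  3  3
 z  0  1  2  3  3  3  3  3
 x  0  1  2  3  3  4  4  4
 x  0  1  2  3  3  4  5  5
 y  0  1  2  3  4  4  5  5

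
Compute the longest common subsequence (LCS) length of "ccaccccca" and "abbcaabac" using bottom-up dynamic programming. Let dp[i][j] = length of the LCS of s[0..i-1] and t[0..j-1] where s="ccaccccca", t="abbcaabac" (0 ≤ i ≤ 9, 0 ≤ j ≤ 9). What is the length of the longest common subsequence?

   ''  a  b  b  c  a  a  b  a  c
''  0  0  0  0  0  0  0  0  0  0
 c  0  0  0  0  1  1  1  1  1  1
 c  0  0  0  0  1  1  1  1  1  2
 a  0  1  1  1  1  2  2  2  2  2
 c  0  1  1  1  2  2  2  2  2  3
 c  0  1  1  1  2  2  2  2  2  3
 c  0  1  1  1  2  2  2  2  2  3
 c  0  1  1  1  2  2  2  2  2  3
 c  0  1  1  1  2  2  2  2  2  3
 a  0  1  1  1  2  3  3  3  3  3

3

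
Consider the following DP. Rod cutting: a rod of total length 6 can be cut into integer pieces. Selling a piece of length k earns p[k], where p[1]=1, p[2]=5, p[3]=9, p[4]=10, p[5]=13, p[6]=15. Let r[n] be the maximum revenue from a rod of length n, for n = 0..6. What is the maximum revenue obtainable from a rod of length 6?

   n    0    1    2    3    4    5    6
r[n]    0    1    5    9   10   14   18

18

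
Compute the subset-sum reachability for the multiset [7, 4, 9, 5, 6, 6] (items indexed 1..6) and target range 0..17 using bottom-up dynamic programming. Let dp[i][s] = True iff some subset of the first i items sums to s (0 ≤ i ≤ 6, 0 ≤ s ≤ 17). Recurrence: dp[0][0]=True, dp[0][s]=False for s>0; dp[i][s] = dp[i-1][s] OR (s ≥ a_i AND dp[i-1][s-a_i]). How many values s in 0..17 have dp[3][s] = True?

7

i\s   0   1   2   3   4   5   6   7   8   9  10  11  12  13  14  15  16  17
  0   T   F   F   F   F   F   F   F   F   F   F   F   F   F   F   F   F   F
  1   T   F   F   F   F   F   F   T   F   F   F   F   F   F   F   F   F   F
  2   T   F   F   F   T   F   F   T   F   F   F   T   F   F   F   F   F   F
  3   T   F   F   F   T   F   F   T   F   T   F   T   F   T   F   F   T   F
  4   T   F   F   F   T   T   F   T   F   T   F   T   T   T   T   F   T   F
  5   T   F   F   F   T   T   T   T   F   T   T   T   T   T   T   T   T   T
  6   T   F   F   F   T   T   T   T   F   T   T   T   T   T   T   T   T   T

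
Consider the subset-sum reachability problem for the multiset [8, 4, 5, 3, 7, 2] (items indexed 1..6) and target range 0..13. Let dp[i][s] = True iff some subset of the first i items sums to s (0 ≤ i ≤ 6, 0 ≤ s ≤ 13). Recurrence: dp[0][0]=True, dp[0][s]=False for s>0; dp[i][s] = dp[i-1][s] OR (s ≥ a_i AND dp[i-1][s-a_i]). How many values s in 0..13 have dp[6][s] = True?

13

i\s   0   1   2   3   4   5   6   7   8   9  10  11  12  13
  0   T   F   F   F   F   F   F   F   F   F   F   F   F   F
  1   T   F   F   F   F   F   F   F   T   F   F   F   F   F
  2   T   F   F   F   T   F   F   F   T   F   F   F   T   F
  3   T   F   F   F   T   T   F   F   T   T   F   F   T   T
  4   T   F   F   T   T   T   F   T   T   T   F   T   T   T
  5   T   F   F   T   T   T   F   T   T   T   T   T   T   T
  6   T   F   T   T   T   T   T   T   T   T   T   T   T   T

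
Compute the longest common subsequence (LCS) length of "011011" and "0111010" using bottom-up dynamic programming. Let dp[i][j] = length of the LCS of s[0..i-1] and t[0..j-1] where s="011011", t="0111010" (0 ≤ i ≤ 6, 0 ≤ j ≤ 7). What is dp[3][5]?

   ''  0  1  1  1  0  1  0
''  0  0  0  0  0  0  0  0
 0  0  1  1  1  1  1  1  1
 1  0  1  2  2  2  2  2  2
 1  0  1  2  3  3  3  3  3
 0  0  1  2  3  3  4  4  4
 1  0  1  2  3  4  4  5  5
 1  0  1  2  3  4  4  5  5

3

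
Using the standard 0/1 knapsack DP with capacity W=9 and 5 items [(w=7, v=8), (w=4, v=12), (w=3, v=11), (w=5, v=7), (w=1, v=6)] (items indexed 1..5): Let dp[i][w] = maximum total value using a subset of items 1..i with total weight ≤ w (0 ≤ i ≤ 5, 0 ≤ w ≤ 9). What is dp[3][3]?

i\w   0   1   2   3   4   5   6   7   8   9
  0   0   0   0   0   0   0   0   0   0   0
  1   0   0   0   0   0   0   0   8   8   8
  2   0   0   0   0  12  12  12  12  12  12
  3   0   0   0  11  12  12  12  23  23  23
  4   0   0   0  11  12  12  12  23  23  23
  5   0   6   6  11  17  18  18  23  29  29

11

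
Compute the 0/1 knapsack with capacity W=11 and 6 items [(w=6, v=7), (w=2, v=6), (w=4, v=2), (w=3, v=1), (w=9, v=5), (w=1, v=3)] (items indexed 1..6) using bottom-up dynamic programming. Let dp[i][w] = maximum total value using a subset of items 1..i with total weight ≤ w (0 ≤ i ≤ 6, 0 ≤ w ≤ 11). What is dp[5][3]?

6

i\w   0   1   2   3   4   5   6   7   8   9  10  11
  0   0   0   0   0   0   0   0   0   0   0   0   0
  1   0   0   0   0   0   0   7   7   7   7   7   7
  2   0   0   6   6   6   6   7   7  13  13  13  13
  3   0   0   6   6   6   6   8   8  13  13  13  13
  4   0   0   6   6   6   7   8   8  13  13  13  14
  5   0   0   6   6   6   7   8   8  13  13  13  14
  6   0   3   6   9   9   9  10  11  13  16  16  16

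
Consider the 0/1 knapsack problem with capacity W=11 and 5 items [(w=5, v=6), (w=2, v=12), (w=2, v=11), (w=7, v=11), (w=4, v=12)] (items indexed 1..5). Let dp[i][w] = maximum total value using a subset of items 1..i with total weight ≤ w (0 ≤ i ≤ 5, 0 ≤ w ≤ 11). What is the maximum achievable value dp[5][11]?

i\w   0   1   2   3   4   5   6   7   8   9  10  11
  0   0   0   0   0   0   0   0   0   0   0   0   0
  1   0   0   0   0   0   6   6   6   6   6   6   6
  2   0   0  12  12  12  12  12  18  18  18  18  18
  3   0   0  12  12  23  23  23  23  23  29  29  29
  4   0   0  12  12  23  23  23  23  23  29  29  34
  5   0   0  12  12  23  23  24  24  35  35  35  35

35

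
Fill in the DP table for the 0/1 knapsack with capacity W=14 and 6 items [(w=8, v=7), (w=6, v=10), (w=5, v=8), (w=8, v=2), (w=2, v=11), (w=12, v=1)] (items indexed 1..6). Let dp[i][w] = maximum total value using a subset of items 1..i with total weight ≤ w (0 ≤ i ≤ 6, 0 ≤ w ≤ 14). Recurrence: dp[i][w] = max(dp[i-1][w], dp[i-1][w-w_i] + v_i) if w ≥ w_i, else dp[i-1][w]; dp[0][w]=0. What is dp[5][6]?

11

i\w   0   1   2   3   4   5   6   7   8   9  10  11  12  13  14
  0   0   0   0   0   0   0   0   0   0   0   0   0   0   0   0
  1   0   0   0   0   0   0   0   0   7   7   7   7   7   7   7
  2   0   0   0   0   0   0  10  10  10  10  10  10  10  10  17
  3   0   0   0   0   0   8  10  10  10  10  10  18  18  18  18
  4   0   0   0   0   0   8  10  10  10  10  10  18  18  18  18
  5   0   0  11  11  11  11  11  19  21  21  21  21  21  29  29
  6   0   0  11  11  11  11  11  19  21  21  21  21  21  29  29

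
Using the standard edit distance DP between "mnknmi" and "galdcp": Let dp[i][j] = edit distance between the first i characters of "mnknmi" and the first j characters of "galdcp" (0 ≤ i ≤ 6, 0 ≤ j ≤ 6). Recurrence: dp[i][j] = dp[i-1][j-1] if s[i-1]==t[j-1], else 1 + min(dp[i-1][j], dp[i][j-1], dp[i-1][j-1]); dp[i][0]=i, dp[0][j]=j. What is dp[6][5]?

   ''  g  a  l  d  c  p
''  0  1  2  3  4  5  6
 m  1  1  2  3  4  5  6
 n  2  2  2  3  4  5  6
 k  3  3  3  3  4  5  6
 n  4  4  4  4  4  5  6
 m  5  5  5  5  5  5  6
 i  6  6  6  6  6  6  6

6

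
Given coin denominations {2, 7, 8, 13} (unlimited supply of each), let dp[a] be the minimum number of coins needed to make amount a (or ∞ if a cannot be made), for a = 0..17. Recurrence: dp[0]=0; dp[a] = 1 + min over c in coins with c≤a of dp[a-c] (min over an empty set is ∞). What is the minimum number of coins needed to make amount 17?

 a  0  1  2  3  4  5  6  7  8  9 10 11 12 13 14 15 16 17
dp  0  -  1  -  2  -  3  1  1  2  2  3  3  1  2  2  2  3
(- denotes ∞ / unreachable)

3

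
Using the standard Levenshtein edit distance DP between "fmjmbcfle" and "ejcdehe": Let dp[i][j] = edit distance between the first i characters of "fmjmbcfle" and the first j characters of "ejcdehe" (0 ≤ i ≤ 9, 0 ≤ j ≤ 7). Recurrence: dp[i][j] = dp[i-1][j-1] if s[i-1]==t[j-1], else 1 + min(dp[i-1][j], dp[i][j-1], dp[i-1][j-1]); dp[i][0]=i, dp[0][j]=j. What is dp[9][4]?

   ''  e  j  c  d  e  h  e
''  0  1  2  3  4  5  6  7
 f  1  1  2  3  4  5  6  7
 m  2  2  2  3  4  5  6  7
 j  3  3  2  3  4  5  6  7
 m  4  4  3  3  4  5  6  7
 b  5  5  4  4  4  5  6  7
 c  6  6  5  4  5  5  6  7
 f  7  7  6  5  5  6  6  7
 l  8  8  7  6  6  6  7  7
 e  9  8  8  7  7  6  7  7

7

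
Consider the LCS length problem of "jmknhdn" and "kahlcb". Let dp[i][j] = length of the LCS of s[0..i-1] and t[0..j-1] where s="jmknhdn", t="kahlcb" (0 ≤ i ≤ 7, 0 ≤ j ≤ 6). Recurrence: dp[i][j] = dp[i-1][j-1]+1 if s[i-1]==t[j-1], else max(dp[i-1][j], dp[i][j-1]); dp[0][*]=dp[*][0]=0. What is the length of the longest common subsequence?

2

   ''  k  a  h  l  c  b
''  0  0  0  0  0  0  0
 j  0  0  0  0  0  0  0
 m  0  0  0  0  0  0  0
 k  0  1  1  1  1  1  1
 n  0  1  1  1  1  1  1
 h  0  1  1  2  2  2  2
 d  0  1  1  2  2  2  2
 n  0  1  1  2  2  2  2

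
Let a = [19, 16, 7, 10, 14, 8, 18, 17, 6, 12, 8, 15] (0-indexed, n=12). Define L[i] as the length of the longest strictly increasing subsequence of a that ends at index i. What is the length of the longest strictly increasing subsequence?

   i    0    1    2    3    4    5    6    7    8    9   10   11
a[i]   19   16    7   10   14    8   18   17    6   12    8   15
L[i]    1    1    1    2    3    2    4    4    1    3    2    4

4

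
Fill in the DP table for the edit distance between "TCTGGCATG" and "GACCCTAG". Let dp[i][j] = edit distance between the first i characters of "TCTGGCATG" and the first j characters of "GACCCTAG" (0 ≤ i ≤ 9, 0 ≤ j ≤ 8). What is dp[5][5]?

5

   ''  G  A  C  C  C  T  A  G
''  0  1  2  3  4  5  6  7  8
 T  1  1  2  3  4  5  5  6  7
 C  2  2  2  2  3  4  5  6  7
 T  3  3  3  3  3  4  4  5  6
 G  4  3  4  4  4  4  5  5  5
 G  5  4  4  5  5  5  5  6  5
 C  6  5  5  4  5  5  6  6  6
 A  7  6  5  5  5  6  6  6  7
 T  8  7  6  6  6  6  6  7  7
 G  9  8  7  7  7  7  7  7  7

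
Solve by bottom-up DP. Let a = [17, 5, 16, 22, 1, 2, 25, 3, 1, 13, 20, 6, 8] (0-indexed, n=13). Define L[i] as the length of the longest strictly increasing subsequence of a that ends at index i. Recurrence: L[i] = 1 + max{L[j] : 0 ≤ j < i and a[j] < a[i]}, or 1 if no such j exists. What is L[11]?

   i    0    1    2    3    4    5    6    7    8    9   10   11   12
a[i]   17    5   16   22    1    2   25    3    1   13   20    6    8
L[i]    1    1    2    3    1    2    4    3    1    4    5    4    5

4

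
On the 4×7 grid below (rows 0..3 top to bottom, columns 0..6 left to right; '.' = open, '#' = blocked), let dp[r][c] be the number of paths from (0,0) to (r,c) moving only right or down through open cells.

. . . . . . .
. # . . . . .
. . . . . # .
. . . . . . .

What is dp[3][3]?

r\c   0   1   2   3   4   5   6
  0   1   1   1   1   1   1   1
  1   1   0   1   2   3   4   5
  2   1   1   2   4   7   0   5
  3   1   2   4   8  15  15  20

8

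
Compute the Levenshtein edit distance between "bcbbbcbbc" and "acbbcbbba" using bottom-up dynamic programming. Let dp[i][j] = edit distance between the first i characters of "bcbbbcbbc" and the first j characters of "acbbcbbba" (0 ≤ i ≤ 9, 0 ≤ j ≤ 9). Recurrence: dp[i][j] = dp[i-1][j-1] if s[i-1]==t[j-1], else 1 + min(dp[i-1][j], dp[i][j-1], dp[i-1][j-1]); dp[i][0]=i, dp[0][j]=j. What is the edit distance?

4

   ''  a  c  b  b  c  b  b  b  a
''  0  1  2  3  4  5  6  7  8  9
 b  1  1  2  2  3  4  5  6  7  8
 c  2  2  1  2  3  3  4  5  6  7
 b  3  3  2  1  2  3  3  4  5  6
 b  4  4  3  2  1  2  3  3  4  5
 b  5  5  4  3  2  2  2  3  3  4
 c  6  6  5  4  3  2  3  3  4  4
 b  7  7  6  5  4  3  2  3  3  4
 b  8  8  7  6  5  4  3  2  3  4
 c  9  9  8  7  6  5  4  3  3  4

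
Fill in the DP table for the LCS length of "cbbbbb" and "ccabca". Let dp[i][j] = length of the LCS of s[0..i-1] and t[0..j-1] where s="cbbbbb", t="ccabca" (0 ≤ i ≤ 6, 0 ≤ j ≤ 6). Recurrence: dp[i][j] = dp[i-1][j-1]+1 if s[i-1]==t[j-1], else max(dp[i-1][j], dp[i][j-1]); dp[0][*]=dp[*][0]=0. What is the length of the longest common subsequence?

   ''  c  c  a  b  c  a
''  0  0  0  0  0  0  0
 c  0  1  1  1  1  1  1
 b  0  1  1  1  2  2  2
 b  0  1  1  1  2  2  2
 b  0  1  1  1  2  2  2
 b  0  1  1  1  2  2  2
 b  0  1  1  1  2  2  2

2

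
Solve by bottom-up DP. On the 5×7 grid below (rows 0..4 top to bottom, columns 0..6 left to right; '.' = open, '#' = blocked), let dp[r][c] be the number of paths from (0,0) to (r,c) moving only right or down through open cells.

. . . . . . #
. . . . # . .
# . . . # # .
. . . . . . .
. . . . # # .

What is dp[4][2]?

r\c   0   1   2   3   4   5   6
  0   1   1   1   1   1   1   0
  1   1   2   3   4   0   1   1
  2   0   2   5   9   0   0   1
  3   0   2   7  16  16  16  17
  4   0   2   9  25   0   0  17

9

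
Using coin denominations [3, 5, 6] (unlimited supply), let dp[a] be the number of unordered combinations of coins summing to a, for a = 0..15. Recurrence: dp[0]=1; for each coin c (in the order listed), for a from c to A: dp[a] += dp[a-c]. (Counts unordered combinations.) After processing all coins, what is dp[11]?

2

after  coin     0     1     2     3     4     5     6     7     8     9    10    11    12    13    14    15
          3     1     0     0     1     0     0     1     0     0     1     0     0     1     0     0     1
          5     1     0     0     1     0     1     1     0     1     1     1     1     1     1     1     2
          6     1     0     0     1     0     1     2     0     1     2     1     2     3     1     2     4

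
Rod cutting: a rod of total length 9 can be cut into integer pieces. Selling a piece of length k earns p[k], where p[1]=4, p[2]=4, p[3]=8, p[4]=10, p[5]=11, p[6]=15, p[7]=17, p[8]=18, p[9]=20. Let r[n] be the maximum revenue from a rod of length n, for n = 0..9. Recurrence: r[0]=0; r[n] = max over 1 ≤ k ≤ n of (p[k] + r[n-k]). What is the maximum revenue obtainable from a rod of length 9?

   n    0    1    2    3    4    5    6    7    8    9
r[n]    0    4    8   12   16   20   24   28   32   36

36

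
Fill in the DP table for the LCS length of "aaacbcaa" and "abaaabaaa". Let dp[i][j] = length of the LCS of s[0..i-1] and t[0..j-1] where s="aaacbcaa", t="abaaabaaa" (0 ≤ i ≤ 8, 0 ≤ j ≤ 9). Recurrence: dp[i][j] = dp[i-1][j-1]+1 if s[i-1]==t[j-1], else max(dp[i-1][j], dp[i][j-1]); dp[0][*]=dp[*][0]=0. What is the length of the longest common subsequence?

   ''  a  b  a  a  a  b  a  a  a
''  0  0  0  0  0  0  0  0  0  0
 a  0  1  1  1  1  1  1  1  1  1
 a  0  1  1  2  2  2  2  2  2  2
 a  0  1  1  2  3  3  3  3  3  3
 c  0  1  1  2  3  3  3  3  3  3
 b  0  1  2  2  3  3  4  4  4  4
 c  0  1  2  2  3  3  4  4  4  4
 a  0  1  2  3  3  4  4  5  5  5
 a  0  1  2  3  4  4  4  5  6  6

6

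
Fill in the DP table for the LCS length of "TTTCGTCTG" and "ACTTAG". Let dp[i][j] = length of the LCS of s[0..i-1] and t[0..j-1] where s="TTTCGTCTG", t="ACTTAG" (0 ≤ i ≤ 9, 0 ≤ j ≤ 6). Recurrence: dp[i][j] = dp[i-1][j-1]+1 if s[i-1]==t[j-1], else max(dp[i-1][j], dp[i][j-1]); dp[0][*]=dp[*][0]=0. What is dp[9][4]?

   ''  A  C  T  T  A  G
''  0  0  0  0  0  0  0
 T  0  0  0  1  1  1  1
 T  0  0  0  1  2  2  2
 T  0  0  0  1  2  2  2
 C  0  0  1  1  2  2  2
 G  0  0  1  1  2  2  3
 T  0  0  1  2  2  2  3
 C  0  0  1  2  2  2  3
 T  0  0  1  2  3  3  3
 G  0  0  1  2  3  3  4

3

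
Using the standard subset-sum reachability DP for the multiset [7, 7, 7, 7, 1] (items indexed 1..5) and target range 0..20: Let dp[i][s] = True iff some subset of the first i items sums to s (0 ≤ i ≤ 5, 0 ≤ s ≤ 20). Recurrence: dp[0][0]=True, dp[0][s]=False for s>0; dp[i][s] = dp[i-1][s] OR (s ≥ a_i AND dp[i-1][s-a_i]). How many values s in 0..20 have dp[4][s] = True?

i\s   0   1   2   3   4   5   6   7   8   9  10  11  12  13  14  15  16  17  18  19  20
  0   T   F   F   F   F   F   F   F   F   F   F   F   F   F   F   F   F   F   F   F   F
  1   T   F   F   F   F   F   F   T   F   F   F   F   F   F   F   F   F   F   F   F   F
  2   T   F   F   F   F   F   F   T   F   F   F   F   F   F   T   F   F   F   F   F   F
  3   T   F   F   F   F   F   F   T   F   F   F   F   F   F   T   F   F   F   F   F   F
  4   T   F   F   F   F   F   F   T   F   F   F   F   F   F   T   F   F   F   F   F   F
  5   T   T   F   F   F   F   F   T   T   F   F   F   F   F   T   T   F   F   F   F   F

3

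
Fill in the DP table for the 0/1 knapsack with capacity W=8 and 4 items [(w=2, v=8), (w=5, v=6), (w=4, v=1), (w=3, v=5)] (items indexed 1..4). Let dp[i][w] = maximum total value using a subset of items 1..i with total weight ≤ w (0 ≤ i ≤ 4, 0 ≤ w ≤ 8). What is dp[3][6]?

i\w   0   1   2   3   4   5   6   7   8
  0   0   0   0   0   0   0   0   0   0
  1   0   0   8   8   8   8   8   8   8
  2   0   0   8   8   8   8   8  14  14
  3   0   0   8   8   8   8   9  14  14
  4   0   0   8   8   8  13  13  14  14

9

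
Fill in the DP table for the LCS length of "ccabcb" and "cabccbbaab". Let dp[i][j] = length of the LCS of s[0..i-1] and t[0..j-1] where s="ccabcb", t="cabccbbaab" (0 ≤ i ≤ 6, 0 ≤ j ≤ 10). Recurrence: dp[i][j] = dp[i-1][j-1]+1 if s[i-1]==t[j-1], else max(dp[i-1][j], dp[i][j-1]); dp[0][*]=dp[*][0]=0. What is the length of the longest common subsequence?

5

   ''  c  a  b  c  c  b  b  a  a  b
''  0  0  0  0  0  0  0  0  0  0  0
 c  0  1  1  1  1  1  1  1  1  1  1
 c  0  1  1  1  2  2  2  2  2  2  2
 a  0  1  2  2  2  2  2  2  3  3  3
 b  0  1  2  3  3  3  3  3  3  3  4
 c  0  1  2  3  4  4  4  4  4  4  4
 b  0  1  2  3  4  4  5  5  5  5  5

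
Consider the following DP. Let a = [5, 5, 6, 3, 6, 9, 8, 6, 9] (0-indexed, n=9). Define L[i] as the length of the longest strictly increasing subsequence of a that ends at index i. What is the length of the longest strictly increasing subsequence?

   i    0    1    2    3    4    5    6    7    8
a[i]    5    5    6    3    6    9    8    6    9
L[i]    1    1    2    1    2    3    3    2    4

4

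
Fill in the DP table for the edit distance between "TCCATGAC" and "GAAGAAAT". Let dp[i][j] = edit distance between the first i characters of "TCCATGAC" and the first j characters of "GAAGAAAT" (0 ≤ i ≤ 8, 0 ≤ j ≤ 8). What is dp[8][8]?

   ''  G  A  A  G  A  A  A  T
''  0  1  2  3  4  5  6  7  8
 T  1  1  2  3  4  5  6  7  7
 C  2  2  2  3  4  5  6  7  8
 C  3  3  3  3  4  5  6  7  8
 A  4  4  3  3  4  4  5  6  7
 T  5  5  4  4  4  5  5  6  6
 G  6  5  5  5  4  5  6  6  7
 A  7  6  5  5  5  4  5  6  7
 C  8  7  6  6  6  5  5  6  7

7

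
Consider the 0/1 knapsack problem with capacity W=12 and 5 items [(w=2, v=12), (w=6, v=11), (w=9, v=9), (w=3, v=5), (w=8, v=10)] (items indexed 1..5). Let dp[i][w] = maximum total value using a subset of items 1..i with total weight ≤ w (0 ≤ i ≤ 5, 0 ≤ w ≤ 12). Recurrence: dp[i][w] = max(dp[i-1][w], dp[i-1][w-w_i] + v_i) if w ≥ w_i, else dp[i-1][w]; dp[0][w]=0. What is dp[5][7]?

17

i\w   0   1   2   3   4   5   6   7   8   9  10  11  12
  0   0   0   0   0   0   0   0   0   0   0   0   0   0
  1   0   0  12  12  12  12  12  12  12  12  12  12  12
  2   0   0  12  12  12  12  12  12  23  23  23  23  23
  3   0   0  12  12  12  12  12  12  23  23  23  23  23
  4   0   0  12  12  12  17  17  17  23  23  23  28  28
  5   0   0  12  12  12  17  17  17  23  23  23  28  28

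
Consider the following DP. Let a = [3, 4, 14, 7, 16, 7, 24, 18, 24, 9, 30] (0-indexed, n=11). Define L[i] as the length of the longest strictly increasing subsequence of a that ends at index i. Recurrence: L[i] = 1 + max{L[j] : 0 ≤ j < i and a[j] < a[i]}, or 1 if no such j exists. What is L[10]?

   i    0    1    2    3    4    5    6    7    8    9   10
a[i]    3    4   14    7   16    7   24   18   24    9   30
L[i]    1    2    3    3    4    3    5    5    6    4    7

7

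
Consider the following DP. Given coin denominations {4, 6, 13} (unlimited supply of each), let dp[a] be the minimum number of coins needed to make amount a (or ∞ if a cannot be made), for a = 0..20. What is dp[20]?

4

 a  0  1  2  3  4  5  6  7  8  9 10 11 12 13 14 15 16 17 18 19 20
dp  0  -  -  -  1  -  1  -  2  -  2  -  2  1  3  -  3  2  3  2  4
(- denotes ∞ / unreachable)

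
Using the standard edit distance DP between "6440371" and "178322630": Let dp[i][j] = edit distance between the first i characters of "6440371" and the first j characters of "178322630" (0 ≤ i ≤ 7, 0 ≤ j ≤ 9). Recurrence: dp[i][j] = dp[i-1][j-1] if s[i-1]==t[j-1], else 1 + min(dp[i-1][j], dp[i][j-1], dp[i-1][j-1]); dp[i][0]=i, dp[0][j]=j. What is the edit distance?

   ''  1  7  8  3  2  2  6  3  0
''  0  1  2  3  4  5  6  7  8  9
 6  1  1  2  3  4  5  6  6  7  8
 4  2  2  2  3  4  5  6  7  7  8
 4  3  3  3  3  4  5  6  7  8  8
 0  4  4  4  4  4  5  6  7  8  8
 3  5  5  5  5  4  5  6  7  7  8
 7  6  6  5  6  5  5  6  7  8  8
 1  7  6  6  6  6  6  6  7  8  9

9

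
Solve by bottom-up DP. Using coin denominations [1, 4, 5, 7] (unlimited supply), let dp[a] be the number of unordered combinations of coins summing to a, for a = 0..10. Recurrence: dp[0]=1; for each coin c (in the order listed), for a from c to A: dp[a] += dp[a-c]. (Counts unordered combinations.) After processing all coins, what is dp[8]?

5

after  coin     0     1     2     3     4     5     6     7     8     9    10
          1     1     1     1     1     1     1     1     1     1     1     1
          4     1     1     1     1     2     2     2     2     3     3     3
          5     1     1     1     1     2     3     3     3     4     5     6
          7     1     1     1     1     2     3     3     4     5     6     7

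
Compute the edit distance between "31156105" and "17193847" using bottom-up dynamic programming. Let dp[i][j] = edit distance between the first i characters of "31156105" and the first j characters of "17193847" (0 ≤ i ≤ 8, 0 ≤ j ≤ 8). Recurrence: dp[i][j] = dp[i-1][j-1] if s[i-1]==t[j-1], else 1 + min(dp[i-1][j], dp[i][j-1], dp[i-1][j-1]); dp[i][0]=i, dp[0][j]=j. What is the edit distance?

7

   ''  1  7  1  9  3  8  4  7
''  0  1  2  3  4  5  6  7  8
 3  1  1  2  3  4  4  5  6  7
 1  2  1  2  2  3  4  5  6  7
 1  3  2  2  2  3  4  5  6  7
 5  4  3  3  3  3  4  5  6  7
 6  5  4  4  4  4  4  5  6  7
 1  6  5  5  4  5  5  5  6  7
 0  7  6  6  5  5  6  6  6  7
 5  8  7  7  6  6  6  7  7  7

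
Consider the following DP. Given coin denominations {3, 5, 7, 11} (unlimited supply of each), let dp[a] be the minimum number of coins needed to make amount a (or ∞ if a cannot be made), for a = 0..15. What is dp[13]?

 a  0  1  2  3  4  5  6  7  8  9 10 11 12 13 14 15
dp  0  -  -  1  -  1  2  1  2  3  2  1  2  3  2  3
(- denotes ∞ / unreachable)

3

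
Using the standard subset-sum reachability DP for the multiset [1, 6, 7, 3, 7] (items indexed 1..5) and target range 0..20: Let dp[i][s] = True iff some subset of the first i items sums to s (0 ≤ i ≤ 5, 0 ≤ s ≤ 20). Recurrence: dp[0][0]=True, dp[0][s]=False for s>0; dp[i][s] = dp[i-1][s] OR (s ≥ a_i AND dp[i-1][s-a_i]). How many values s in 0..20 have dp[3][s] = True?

i\s   0   1   2   3   4   5   6   7   8   9  10  11  12  13  14  15  16  17  18  19  20
  0   T   F   F   F   F   F   F   F   F   F   F   F   F   F   F   F   F   F   F   F   F
  1   T   T   F   F   F   F   F   F   F   F   F   F   F   F   F   F   F   F   F   F   F
  2   T   T   F   F   F   F   T   T   F   F   F   F   F   F   F   F   F   F   F   F   F
  3   T   T   F   F   F   F   T   T   T   F   F   F   F   T   T   F   F   F   F   F   F
  4   T   T   F   T   T   F   T   T   T   T   T   T   F   T   T   F   T   T   F   F   F
  5   T   T   F   T   T   F   T   T   T   T   T   T   F   T   T   T   T   T   T   F   T

7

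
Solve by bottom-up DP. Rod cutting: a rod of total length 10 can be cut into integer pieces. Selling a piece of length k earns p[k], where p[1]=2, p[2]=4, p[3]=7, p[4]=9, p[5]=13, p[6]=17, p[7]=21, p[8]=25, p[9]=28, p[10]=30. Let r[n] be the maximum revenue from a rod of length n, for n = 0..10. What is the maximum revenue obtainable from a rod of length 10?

30

   n    0    1    2    3    4    5    6    7    8    9   10
r[n]    0    2    4    7    9   13   17   21   25   28   30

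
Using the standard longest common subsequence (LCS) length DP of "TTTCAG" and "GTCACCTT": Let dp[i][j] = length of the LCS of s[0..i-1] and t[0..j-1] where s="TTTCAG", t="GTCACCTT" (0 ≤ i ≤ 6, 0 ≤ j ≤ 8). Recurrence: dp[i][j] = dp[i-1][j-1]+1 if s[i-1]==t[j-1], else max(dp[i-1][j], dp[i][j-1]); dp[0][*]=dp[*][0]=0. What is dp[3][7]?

   ''  G  T  C  A  C  C  T  T
''  0  0  0  0  0  0  0  0  0
 T  0  0  1  1  1  1  1  1  1
 T  0  0  1  1  1  1  1  2  2
 T  0  0  1  1  1  1  1  2  3
 C  0  0  1  2  2  2  2  2  3
 A  0  0  1  2  3  3  3  3  3
 G  0  1  1  2  3  3  3  3  3

2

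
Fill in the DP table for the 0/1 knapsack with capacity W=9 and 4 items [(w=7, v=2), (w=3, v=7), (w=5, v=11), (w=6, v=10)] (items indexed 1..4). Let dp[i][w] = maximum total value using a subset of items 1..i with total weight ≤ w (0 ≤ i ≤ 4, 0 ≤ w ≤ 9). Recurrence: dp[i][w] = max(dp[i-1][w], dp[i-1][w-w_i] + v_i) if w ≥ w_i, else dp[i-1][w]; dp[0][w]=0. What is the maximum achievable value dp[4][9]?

18

i\w   0   1   2   3   4   5   6   7   8   9
  0   0   0   0   0   0   0   0   0   0   0
  1   0   0   0   0   0   0   0   2   2   2
  2   0   0   0   7   7   7   7   7   7   7
  3   0   0   0   7   7  11  11  11  18  18
  4   0   0   0   7   7  11  11  11  18  18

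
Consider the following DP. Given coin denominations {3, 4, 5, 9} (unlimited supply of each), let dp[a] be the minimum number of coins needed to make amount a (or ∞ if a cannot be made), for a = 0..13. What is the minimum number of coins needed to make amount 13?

2

 a  0  1  2  3  4  5  6  7  8  9 10 11 12 13
dp  0  -  -  1  1  1  2  2  2  1  2  3  2  2
(- denotes ∞ / unreachable)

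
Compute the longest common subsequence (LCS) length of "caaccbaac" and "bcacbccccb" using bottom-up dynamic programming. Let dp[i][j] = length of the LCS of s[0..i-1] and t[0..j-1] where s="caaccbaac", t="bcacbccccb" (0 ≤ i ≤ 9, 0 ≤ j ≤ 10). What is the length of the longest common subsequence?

5

   ''  b  c  a  c  b  c  c  c  c  b
''  0  0  0  0  0  0  0  0  0  0  0
 c  0  0  1  1  1  1  1  1  1  1  1
 a  0  0  1  2  2  2  2  2  2  2  2
 a  0  0  1  2  2  2  2  2  2  2  2
 c  0  0  1  2  3  3  3  3  3  3  3
 c  0  0  1  2  3  3  4  4  4  4  4
 b  0  1  1  2  3  4  4  4  4  4  5
 a  0  1  1  2  3  4  4  4  4  4  5
 a  0  1  1  2  3  4  4  4  4  4  5
 c  0  1  2  2  3  4  5  5  5  5  5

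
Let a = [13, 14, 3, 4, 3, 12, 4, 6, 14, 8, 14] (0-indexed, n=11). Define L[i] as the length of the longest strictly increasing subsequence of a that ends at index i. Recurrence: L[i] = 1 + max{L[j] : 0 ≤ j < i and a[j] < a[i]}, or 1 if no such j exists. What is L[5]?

3

   i    0    1    2    3    4    5    6    7    8    9   10
a[i]   13   14    3    4    3   12    4    6   14    8   14
L[i]    1    2    1    2    1    3    2    3    4    4    5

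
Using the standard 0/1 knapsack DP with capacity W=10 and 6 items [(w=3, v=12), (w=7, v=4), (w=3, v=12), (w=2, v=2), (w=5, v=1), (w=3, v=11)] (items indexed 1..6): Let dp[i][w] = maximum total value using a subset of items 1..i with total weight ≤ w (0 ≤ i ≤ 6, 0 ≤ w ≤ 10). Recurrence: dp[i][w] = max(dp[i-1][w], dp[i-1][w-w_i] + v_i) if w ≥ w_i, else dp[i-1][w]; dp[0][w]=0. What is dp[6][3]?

12

i\w   0   1   2   3   4   5   6   7   8   9  10
  0   0   0   0   0   0   0   0   0   0   0   0
  1   0   0   0  12  12  12  12  12  12  12  12
  2   0   0   0  12  12  12  12  12  12  12  16
  3   0   0   0  12  12  12  24  24  24  24  24
  4   0   0   2  12  12  14  24  24  26  26  26
  5   0   0   2  12  12  14  24  24  26  26  26
  6   0   0   2  12  12  14  24  24  26  35  35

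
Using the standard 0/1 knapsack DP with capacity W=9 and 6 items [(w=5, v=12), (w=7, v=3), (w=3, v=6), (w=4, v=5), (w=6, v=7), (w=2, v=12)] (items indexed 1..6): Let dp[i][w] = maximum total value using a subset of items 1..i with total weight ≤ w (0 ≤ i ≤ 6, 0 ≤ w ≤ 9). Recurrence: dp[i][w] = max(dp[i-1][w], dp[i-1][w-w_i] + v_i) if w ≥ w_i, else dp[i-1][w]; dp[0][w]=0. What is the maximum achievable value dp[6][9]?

24

i\w   0   1   2   3   4   5   6   7   8   9
  0   0   0   0   0   0   0   0   0   0   0
  1   0   0   0   0   0  12  12  12  12  12
  2   0   0   0   0   0  12  12  12  12  12
  3   0   0   0   6   6  12  12  12  18  18
  4   0   0   0   6   6  12  12  12  18  18
  5   0   0   0   6   6  12  12  12  18  18
  6   0   0  12  12  12  18  18  24  24  24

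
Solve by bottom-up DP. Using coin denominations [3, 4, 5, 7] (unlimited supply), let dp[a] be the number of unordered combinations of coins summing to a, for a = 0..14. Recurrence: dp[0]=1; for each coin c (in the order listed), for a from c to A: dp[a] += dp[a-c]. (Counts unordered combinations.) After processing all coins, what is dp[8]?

after  coin     0     1     2     3     4     5     6     7     8     9    10    11    12    13    14
          3     1     0     0     1     0     0     1     0     0     1     0     0     1     0     0
          4     1     0     0     1     1     0     1     1     1     1     1     1     2     1     1
          5     1     0     0     1     1     1     1     1     2     2     2     2     3     3     3
          7     1     0     0     1     1     1     1     2     2     2     3     3     4     4     5

2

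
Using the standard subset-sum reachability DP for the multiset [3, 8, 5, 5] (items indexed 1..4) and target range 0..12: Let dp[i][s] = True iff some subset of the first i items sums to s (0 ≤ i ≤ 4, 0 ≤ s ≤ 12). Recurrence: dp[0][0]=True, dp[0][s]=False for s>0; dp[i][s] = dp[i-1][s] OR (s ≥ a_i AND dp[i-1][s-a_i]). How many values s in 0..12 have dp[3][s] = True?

5

i\s   0   1   2   3   4   5   6   7   8   9  10  11  12
  0   T   F   F   F   F   F   F   F   F   F   F   F   F
  1   T   F   F   T   F   F   F   F   F   F   F   F   F
  2   T   F   F   T   F   F   F   F   T   F   F   T   F
  3   T   F   F   T   F   T   F   F   T   F   F   T   F
  4   T   F   F   T   F   T   F   F   T   F   T   T   F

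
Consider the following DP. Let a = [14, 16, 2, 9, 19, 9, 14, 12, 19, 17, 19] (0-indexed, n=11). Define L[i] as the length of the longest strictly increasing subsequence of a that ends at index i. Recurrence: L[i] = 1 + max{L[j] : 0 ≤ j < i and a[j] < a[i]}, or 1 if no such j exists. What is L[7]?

3

   i    0    1    2    3    4    5    6    7    8    9   10
a[i]   14   16    2    9   19    9   14   12   19   17   19
L[i]    1    2    1    2    3    2    3    3    4    4    5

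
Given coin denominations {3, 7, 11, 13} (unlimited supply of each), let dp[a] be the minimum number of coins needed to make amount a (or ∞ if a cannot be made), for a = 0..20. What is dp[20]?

2

 a  0  1  2  3  4  5  6  7  8  9 10 11 12 13 14 15 16 17 18 19 20
dp  0  -  -  1  -  -  2  1  -  3  2  1  4  1  2  5  2  3  2  3  2
(- denotes ∞ / unreachable)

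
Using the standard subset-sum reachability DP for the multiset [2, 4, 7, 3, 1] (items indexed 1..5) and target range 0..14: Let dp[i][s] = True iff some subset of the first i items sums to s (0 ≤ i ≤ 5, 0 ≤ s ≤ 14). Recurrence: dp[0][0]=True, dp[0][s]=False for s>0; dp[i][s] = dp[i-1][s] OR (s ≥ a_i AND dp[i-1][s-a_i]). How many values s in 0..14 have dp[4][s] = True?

i\s   0   1   2   3   4   5   6   7   8   9  10  11  12  13  14
  0   T   F   F   F   F   F   F   F   F   F   F   F   F   F   F
  1   T   F   T   F   F   F   F   F   F   F   F   F   F   F   F
  2   T   F   T   F   T   F   T   F   F   F   F   F   F   F   F
  3   T   F   T   F   T   F   T   T   F   T   F   T   F   T   F
  4   T   F   T   T   T   T   T   T   F   T   T   T   T   T   T
  5   T   T   T   T   T   T   T   T   T   T   T   T   T   T   T

13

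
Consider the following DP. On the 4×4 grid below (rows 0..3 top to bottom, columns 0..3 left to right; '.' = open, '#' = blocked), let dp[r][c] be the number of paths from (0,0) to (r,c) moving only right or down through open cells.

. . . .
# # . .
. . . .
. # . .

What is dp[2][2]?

r\c   0   1   2   3
  0   1   1   1   1
  1   0   0   1   2
  2   0   0   1   3
  3   0   0   1   4

1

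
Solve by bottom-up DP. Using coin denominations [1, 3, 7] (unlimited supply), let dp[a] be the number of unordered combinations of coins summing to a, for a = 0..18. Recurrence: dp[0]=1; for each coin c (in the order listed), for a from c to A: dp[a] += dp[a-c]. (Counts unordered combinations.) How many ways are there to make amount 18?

13

after  coin     0     1     2     3     4     5     6     7     8     9    10    11    12    13    14    15    16    17    18
          1     1     1     1     1     1     1     1     1     1     1     1     1     1     1     1     1     1     1     1
          3     1     1     1     2     2     2     3     3     3     4     4     4     5     5     5     6     6     6     7
          7     1     1     1     2     2     2     3     4     4     5     6     6     7     8     9    10    11    12    13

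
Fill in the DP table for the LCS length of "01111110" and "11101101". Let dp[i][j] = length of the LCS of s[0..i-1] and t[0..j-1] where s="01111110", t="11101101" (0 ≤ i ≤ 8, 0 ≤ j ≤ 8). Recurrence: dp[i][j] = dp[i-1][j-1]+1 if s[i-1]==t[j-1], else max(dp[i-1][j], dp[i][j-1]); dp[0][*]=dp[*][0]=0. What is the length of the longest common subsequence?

6

   ''  1  1  1  0  1  1  0  1
''  0  0  0  0  0  0  0  0  0
 0  0  0  0  0  1  1  1  1  1
 1  0  1  1  1  1  2  2  2  2
 1  0  1  2  2  2  2  3  3  3
 1  0  1  2  3  3  3  3  3  4
 1  0  1  2  3  3  4  4  4  4
 1  0  1  2  3  3  4  5  5  5
 1  0  1  2  3  3  4  5  5  6
 0  0  1  2  3  4  4  5  6  6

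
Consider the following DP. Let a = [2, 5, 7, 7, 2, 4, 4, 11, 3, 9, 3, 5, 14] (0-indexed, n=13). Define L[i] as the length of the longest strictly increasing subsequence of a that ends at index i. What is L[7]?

   i    0    1    2    3    4    5    6    7    8    9   10   11   12
a[i]    2    5    7    7    2    4    4   11    3    9    3    5   14
L[i]    1    2    3    3    1    2    2    4    2    4    2    3    5

4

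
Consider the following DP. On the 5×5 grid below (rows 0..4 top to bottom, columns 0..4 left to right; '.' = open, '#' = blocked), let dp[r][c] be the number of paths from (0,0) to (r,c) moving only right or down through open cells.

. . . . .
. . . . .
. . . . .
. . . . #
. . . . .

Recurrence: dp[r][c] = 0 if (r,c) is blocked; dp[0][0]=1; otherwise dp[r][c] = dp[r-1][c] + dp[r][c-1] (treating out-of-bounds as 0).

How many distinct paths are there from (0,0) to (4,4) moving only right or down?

r\c   0   1   2   3   4
  0   1   1   1   1   1
  1   1   2   3   4   5
  2   1   3   6  10  15
  3   1   4  10  20   0
  4   1   5  15  35  35

35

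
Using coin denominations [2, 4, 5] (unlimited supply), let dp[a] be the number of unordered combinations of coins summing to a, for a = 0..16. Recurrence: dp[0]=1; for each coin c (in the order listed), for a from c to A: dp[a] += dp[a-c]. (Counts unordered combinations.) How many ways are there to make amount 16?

7

after  coin     0     1     2     3     4     5     6     7     8     9    10    11    12    13    14    15    16
          2     1     0     1     0     1     0     1     0     1     0     1     0     1     0     1     0     1
          4     1     0     1     0     2     0     2     0     3     0     3     0     4     0     4     0     5
          5     1     0     1     0     2     1     2     1     3     2     4     2     5     3     6     4     7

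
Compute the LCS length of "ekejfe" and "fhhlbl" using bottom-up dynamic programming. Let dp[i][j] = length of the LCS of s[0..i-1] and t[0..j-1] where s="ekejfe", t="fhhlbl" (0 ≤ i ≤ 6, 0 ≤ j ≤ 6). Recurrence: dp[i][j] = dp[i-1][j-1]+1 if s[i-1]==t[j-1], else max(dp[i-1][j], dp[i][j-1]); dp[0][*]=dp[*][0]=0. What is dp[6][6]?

   ''  f  h  h  l  b  l
''  0  0  0  0  0  0  0
 e  0  0  0  0  0  0  0
 k  0  0  0  0  0  0  0
 e  0  0  0  0  0  0  0
 j  0  0  0  0  0  0  0
 f  0  1  1  1  1  1  1
 e  0  1  1  1  1  1  1

1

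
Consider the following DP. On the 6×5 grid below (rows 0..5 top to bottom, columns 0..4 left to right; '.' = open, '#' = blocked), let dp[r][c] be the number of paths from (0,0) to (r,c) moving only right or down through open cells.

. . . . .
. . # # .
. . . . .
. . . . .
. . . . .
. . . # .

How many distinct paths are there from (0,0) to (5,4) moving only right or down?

r\c   0   1   2   3   4
  0   1   1   1   1   1
  1   1   2   0   0   1
  2   1   3   3   3   4
  3   1   4   7  10  14
  4   1   5  12  22  36
  5   1   6  18   0  36

36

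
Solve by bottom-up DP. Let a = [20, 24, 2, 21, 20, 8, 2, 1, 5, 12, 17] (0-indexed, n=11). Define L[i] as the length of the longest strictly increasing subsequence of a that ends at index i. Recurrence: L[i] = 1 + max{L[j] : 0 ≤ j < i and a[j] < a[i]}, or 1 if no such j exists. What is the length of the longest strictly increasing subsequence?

4

   i    0    1    2    3    4    5    6    7    8    9   10
a[i]   20   24    2   21   20    8    2    1    5   12   17
L[i]    1    2    1    2    2    2    1    1    2    3    4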